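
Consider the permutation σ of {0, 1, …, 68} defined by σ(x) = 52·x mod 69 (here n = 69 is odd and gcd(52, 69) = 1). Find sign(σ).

Orbit of 58 under x↦52x: [58, 49, 64, 16, 4, 1, 52]… (length divides ord_69(52)).
π_52 has 9 disjoint cycles with lengths [11, 11, 11, 11, 11, 11, 1, 1, 1] on {0,…,68}.
69 − 9 = 60 transpositions; sign(π) = (−1)^60 = +1.
Check: (52/69) = +1 by Zolotarev.

+1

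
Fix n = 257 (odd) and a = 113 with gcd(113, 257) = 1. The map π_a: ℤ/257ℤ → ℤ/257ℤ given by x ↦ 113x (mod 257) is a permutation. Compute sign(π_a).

Trace 139: π^k(139) = [139, 30, 49, 140, 143, 225, 239] for k=0..6.
Decompose π into cycles: lengths [128, 128, 1] (3 cycles, including the fixed point 0).
257 − 3 = 254 transpositions; sign(π) = (−1)^254 = +1.
(113|257)_J = +1 (Zolotarev's lemma cross-check).

+1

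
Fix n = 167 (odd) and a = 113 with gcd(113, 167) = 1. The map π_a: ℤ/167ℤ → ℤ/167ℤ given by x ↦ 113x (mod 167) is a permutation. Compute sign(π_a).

Orbit of 165 under x↦113x: [165, 108, 13, 133, 166, 54, 90]… (length divides ord_167(113)).
Decompose π into cycles: lengths [166, 1] (2 cycles, including the fixed point 0).
sign(π) = (−1)^{n − #cycles} = (−1)^{167−2} = (−1)^165 = -1.
Via Zolotarev, sign(π_{113}) = (113|167) = -1.

-1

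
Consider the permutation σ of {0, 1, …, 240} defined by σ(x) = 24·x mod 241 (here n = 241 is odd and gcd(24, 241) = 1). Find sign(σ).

+1

Trace 94: π^k(94) = [94, 87, 160, 225, 98, 183, 54] for k=0..6.
The orbit structure of x ↦ 24x mod 241: 17 orbits of sizes [15, 15, 15, 15, 15, 15, 15, 15, 15, 15, 15, 15, 15, 15, 15, 15, 1].
Σ(ℓ_i−1) = 241−17 = 224; sign = (−1)^224 = +1.
The Jacobi symbol (24|241) = +1 (Zolotarev) agrees.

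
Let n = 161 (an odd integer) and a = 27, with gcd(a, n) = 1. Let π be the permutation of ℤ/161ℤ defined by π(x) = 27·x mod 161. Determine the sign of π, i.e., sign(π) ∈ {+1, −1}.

Orbit of 71 under x↦27x: [71, 146, 78, 13, 29, 139, 50]… (length divides ord_161(27)).
π_27 has 12 disjoint cycles with lengths [22, 22, 22, 22, 22, 22, 11, 11, 2, 2, 2, 1] on {0,…,160}.
n − c = 161 − 12 = 149; sign = (−1)^149 = -1.
(27|161)_J = -1 (Zolotarev's lemma cross-check).

-1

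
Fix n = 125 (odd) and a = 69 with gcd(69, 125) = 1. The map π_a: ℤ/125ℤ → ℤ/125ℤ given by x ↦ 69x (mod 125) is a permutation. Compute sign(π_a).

Trace 14: π^k(14) = [14, 91, 29, 1, 69, 11, 9] for k=0..6.
Decompose π into cycles: lengths [50, 50, 10, 10, 2, 2, 1] (7 cycles, including the fixed point 0).
125 − 7 = 118 transpositions; sign(π) = (−1)^118 = +1.

+1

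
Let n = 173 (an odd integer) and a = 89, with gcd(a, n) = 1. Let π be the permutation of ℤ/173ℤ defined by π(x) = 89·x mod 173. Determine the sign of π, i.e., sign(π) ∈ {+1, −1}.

+1

Start at x=109: 109 → 13 → 119 → 38 → 95 → 151 → 118 → … (one orbit).
3 cycles of lengths [86, 86, 1].
sign(π) = (−1)^{n − #cycles} = (−1)^{173−3} = (−1)^170 = +1.
The Jacobi symbol (89|173) = +1 (Zolotarev) agrees.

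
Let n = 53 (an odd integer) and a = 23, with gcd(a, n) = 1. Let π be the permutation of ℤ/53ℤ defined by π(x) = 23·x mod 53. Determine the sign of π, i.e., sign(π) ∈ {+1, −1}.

-1

Orbit of 1 under x↦23x: [1, 23, 52, 30]… (length divides ord_53(23)).
π_23 has 14 disjoint cycles with lengths [4, 4, 4, 4, 4, 4, 4, 4, 4, 4, 4, 4, 4, 1] on {0,…,52}.
sign(π) = (−1)^{n − #cycles} = (−1)^{53−14} = (−1)^39 = -1.
Check: (23/53) = -1 by Zolotarev.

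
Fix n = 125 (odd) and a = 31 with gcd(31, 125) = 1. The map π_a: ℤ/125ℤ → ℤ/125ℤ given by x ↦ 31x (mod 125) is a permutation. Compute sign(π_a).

+1

Trace 36: π^k(36) = [36, 116, 96, 101, 6, 61, 16] for k=0..6.
Cycle lengths of π_31 on ℤ/125ℤ: [25, 25, 25, 25, 5, 5, 5, 5, 1, 1, 1, 1, 1]; 13 cycles in total.
sign(π) = (−1)^{n − #cycles} = (−1)^{125−13} = (−1)^112 = +1.
The Jacobi symbol (31|125) = +1 (Zolotarev) agrees.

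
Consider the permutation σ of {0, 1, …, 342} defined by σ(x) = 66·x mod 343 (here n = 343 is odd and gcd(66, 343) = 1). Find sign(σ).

-1

Start at x=320: 320 → 197 → 311 → 289 → 209 → 74 → 82 → … (one orbit).
Decompose π into cycles: lengths [294, 42, 6, 1] (4 cycles, including the fixed point 0).
4 cycles on 343: each ℓ→(−1)^(ℓ−1), product (−1)^339 = -1.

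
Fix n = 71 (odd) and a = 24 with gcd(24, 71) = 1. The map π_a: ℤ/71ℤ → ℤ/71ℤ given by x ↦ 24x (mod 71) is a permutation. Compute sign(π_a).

Trace 20: π^k(20) = [20, 54, 18, 6, 2, 48, 16] for k=0..6.
Cycle type of π: 35×2 + 1; total 3 cycles.
sign(π) = (−1)^{n − #cycles} = (−1)^{71−3} = (−1)^68 = +1.
(24|71)_J = +1 (Zolotarev's lemma cross-check).

+1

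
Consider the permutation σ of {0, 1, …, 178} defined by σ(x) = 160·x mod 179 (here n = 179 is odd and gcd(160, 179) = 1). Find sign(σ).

-1

Trace 111: π^k(111) = [111, 39, 154, 117, 104, 172, 133] for k=0..6.
Decompose π into cycles: lengths [178, 1] (2 cycles, including the fixed point 0).
sign(π) = (−1)^{n − #cycles} = (−1)^{179−2} = (−1)^177 = -1.
(160|179)_J = -1 (Zolotarev's lemma cross-check).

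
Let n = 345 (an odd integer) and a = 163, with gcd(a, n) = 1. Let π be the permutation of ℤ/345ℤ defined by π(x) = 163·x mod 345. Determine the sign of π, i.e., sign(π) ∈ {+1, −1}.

Trace 121: π^k(121) = [121, 58, 139, 232, 211, 238, 154] for k=0..6.
The orbit structure of x ↦ 163x mod 345: 18 orbits of sizes [44, 44, 44, 44, 44, 44, 11, 11, 11, 11, 11, 11, 4, 4, 4, 1, 1, 1].
n − c = 345 − 18 = 327; sign = (−1)^327 = -1.
Check: (163/345) = -1 by Zolotarev.

-1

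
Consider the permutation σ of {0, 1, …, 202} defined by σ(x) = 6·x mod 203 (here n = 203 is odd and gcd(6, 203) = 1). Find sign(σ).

-1

Trace 78: π^k(78) = [78, 62, 169, 202, 197, 167, 190] for k=0..6.
The orbit structure of x ↦ 6x mod 203: 18 orbits of sizes [14, 14, 14, 14, 14, 14, 14, 14, 14, 14, 14, 14, 14, 14, 2, 2, 2, 1].
203 − 18 = 185 transpositions; sign(π) = (−1)^185 = -1.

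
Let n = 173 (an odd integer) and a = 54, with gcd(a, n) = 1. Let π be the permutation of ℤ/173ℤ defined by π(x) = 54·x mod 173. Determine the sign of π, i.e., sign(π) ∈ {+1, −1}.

+1

Orbit of 124 under x↦54x: [124, 122, 14, 64, 169, 130, 100]… (length divides ord_173(54)).
π_54 has 3 disjoint cycles with lengths [86, 86, 1] on {0,…,172}.
173 − 3 = 170 transpositions; sign(π) = (−1)^170 = +1.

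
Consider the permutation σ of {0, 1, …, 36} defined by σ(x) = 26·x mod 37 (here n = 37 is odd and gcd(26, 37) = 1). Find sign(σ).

Trace 1: π^k(1) = [1, 26, 10] for k=0..2.
π_26 has 13 disjoint cycles with lengths [3, 3, 3, 3, 3, 3, 3, 3, 3, 3, 3, 3, 1] on {0,…,36}.
37 − 13 = 24 transpositions; sign(π) = (−1)^24 = +1.
Zolotarev: (26|37) = +1, matching the cycle-count sign.

+1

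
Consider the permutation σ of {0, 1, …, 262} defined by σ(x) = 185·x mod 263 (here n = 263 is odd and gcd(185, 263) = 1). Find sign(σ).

Orbit of 191 under x↦185x: [191, 93, 110, 99, 168, 46, 94]… (length divides ord_263(185)).
Cycle type of π: 262 + 1; total 2 cycles.
263 − 2 = 261 transpositions; sign(π) = (−1)^261 = -1.
Check: (185/263) = -1 by Zolotarev.

-1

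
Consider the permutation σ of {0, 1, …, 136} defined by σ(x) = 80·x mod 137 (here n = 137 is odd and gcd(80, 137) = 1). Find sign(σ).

-1

Trace 132: π^k(132) = [132, 11, 58, 119, 67, 17, 127] for k=0..6.
Decompose π into cycles: lengths [136, 1] (2 cycles, including the fixed point 0).
Σ(ℓ_i−1) = 137−2 = 135; sign = (−1)^135 = -1.
The Jacobi symbol (80|137) = -1 (Zolotarev) agrees.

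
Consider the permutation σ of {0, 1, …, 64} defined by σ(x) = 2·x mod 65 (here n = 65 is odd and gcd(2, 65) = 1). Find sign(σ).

Orbit of 63 under x↦2x: [63, 61, 57, 49, 33, 1, 2]… (length divides ord_65(2)).
Cycle type of π: 12×5 + 4 + 1; total 7 cycles.
With 7 cycles on 65 points, sign = (−1)^{65−7} = +1.
Via Zolotarev, sign(π_{2}) = (2|65) = +1.

+1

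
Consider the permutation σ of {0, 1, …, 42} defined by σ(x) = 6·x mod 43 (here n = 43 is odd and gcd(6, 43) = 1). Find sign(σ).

Orbit of 6 under x↦6x: [6, 36, 1]… (length divides ord_43(6)).
15 cycles of lengths [3, 3, 3, 3, 3, 3, 3, 3, 3, 3, 3, 3, 3, 3, 1].
n − c = 43 − 15 = 28; sign = (−1)^28 = +1.
(6|43)_J = +1 (Zolotarev's lemma cross-check).

+1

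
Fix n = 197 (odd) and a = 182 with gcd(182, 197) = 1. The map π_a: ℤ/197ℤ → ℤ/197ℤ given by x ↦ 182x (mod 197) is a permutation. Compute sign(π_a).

+1

Orbit of 29 under x↦182x: [29, 156, 24, 34, 81, 164, 101]… (length divides ord_197(182)).
Cycle type of π: 49×4 + 1; total 5 cycles.
197 − 5 = 192 transpositions; sign(π) = (−1)^192 = +1.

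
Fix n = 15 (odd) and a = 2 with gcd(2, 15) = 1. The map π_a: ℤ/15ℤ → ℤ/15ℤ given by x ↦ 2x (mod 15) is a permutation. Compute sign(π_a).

+1

Trace 8: π^k(8) = [8, 1, 2, 4] for k=0..3.
π_2 has 5 disjoint cycles with lengths [4, 4, 4, 2, 1] on {0,…,14}.
With 5 cycles on 15 points, sign = (−1)^{15−5} = +1.
Zolotarev: (2|15) = +1, matching the cycle-count sign.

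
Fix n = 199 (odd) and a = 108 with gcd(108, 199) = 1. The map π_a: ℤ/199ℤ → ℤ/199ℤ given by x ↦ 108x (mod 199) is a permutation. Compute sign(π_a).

-1

Trace 110: π^k(110) = [110, 139, 87, 43, 67, 72, 15] for k=0..6.
2 cycles of lengths [198, 1].
Σ(ℓ_i−1) = 199−2 = 197; sign = (−1)^197 = -1.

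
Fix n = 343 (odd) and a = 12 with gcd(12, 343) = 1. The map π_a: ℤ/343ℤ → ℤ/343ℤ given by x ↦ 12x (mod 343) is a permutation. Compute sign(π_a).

-1

Trace 328: π^k(328) = [328, 163, 241, 148, 61, 46, 209] for k=0..6.
4 cycles of lengths [294, 42, 6, 1].
343 − 4 = 339 transpositions; sign(π) = (−1)^339 = -1.
Check: (12/343) = -1 by Zolotarev.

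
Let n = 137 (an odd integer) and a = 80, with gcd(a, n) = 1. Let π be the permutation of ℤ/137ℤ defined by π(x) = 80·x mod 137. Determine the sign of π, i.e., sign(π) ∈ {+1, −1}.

Trace 125: π^k(125) = [125, 136, 57, 39, 106, 123, 113] for k=0..6.
Cycle lengths of π_80 on ℤ/137ℤ: [136, 1]; 2 cycles in total.
2 cycles on 137: each ℓ→(−1)^(ℓ−1), product (−1)^135 = -1.
(80|137)_J = -1 (Zolotarev's lemma cross-check).

-1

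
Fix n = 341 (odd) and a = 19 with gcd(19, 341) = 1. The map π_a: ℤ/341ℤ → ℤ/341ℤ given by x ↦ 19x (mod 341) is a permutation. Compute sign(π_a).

-1

Start at x=67: 67 → 250 → 317 → 226 → 202 → 87 → 289 → … (one orbit).
14 cycles of lengths [30, 30, 30, 30, 30, 30, 30, 30, 30, 30, 15, 15, 10, 1].
sign(π) = (−1)^{n − #cycles} = (−1)^{341−14} = (−1)^327 = -1.
Zolotarev: (19|341) = -1, matching the cycle-count sign.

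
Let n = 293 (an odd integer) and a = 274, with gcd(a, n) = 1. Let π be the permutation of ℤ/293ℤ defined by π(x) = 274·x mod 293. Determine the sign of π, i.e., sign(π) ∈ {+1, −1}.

-1

Start at x=162: 162 → 145 → 175 → 191 → 180 → 96 → 227 → … (one orbit).
Cycle lengths of π_274 on ℤ/293ℤ: [292, 1]; 2 cycles in total.
Σ(ℓ_i−1) = 293−2 = 291; sign = (−1)^291 = -1.
(274|293)_J = -1 (Zolotarev's lemma cross-check).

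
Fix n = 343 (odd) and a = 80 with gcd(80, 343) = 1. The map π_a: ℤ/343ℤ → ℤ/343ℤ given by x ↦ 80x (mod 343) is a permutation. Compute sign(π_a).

Trace 293: π^k(293) = [293, 116, 19, 148, 178, 177, 97] for k=0..6.
The orbit structure of x ↦ 80x mod 343: 16 orbits of sizes [42, 42, 42, 42, 42, 42, 42, 6, 6, 6, 6, 6, 6, 6, 6, 1].
n − c = 343 − 16 = 327; sign = (−1)^327 = -1.

-1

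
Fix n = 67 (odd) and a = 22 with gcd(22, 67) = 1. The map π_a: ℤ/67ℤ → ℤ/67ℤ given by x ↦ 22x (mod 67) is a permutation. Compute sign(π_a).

Start at x=9: 9 → 64 → 1 → 22 → 15 → 62 → 24 → … (one orbit).
7 cycles of lengths [11, 11, 11, 11, 11, 11, 1].
n − c = 67 − 7 = 60; sign = (−1)^60 = +1.
(22|67)_J = +1 (Zolotarev's lemma cross-check).

+1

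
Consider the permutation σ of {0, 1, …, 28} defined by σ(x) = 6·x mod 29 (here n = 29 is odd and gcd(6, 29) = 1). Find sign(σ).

+1

Trace 6: π^k(6) = [6, 7, 13, 20, 4, 24, 28] for k=0..6.
Decompose π into cycles: lengths [14, 14, 1] (3 cycles, including the fixed point 0).
n − c = 29 − 3 = 26; sign = (−1)^26 = +1.
(6|29)_J = +1 (Zolotarev's lemma cross-check).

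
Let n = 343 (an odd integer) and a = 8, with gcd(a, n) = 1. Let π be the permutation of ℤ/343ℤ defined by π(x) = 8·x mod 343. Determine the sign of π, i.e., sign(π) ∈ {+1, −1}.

Trace 155: π^k(155) = [155, 211, 316, 127, 330, 239, 197] for k=0..6.
π_8 has 19 disjoint cycles with lengths [49, 49, 49, 49, 49, 49, 7, 7, 7, 7, 7, 7, 1, 1, 1, 1, 1, 1, 1] on {0,…,342}.
19 cycles on 343: each ℓ→(−1)^(ℓ−1), product (−1)^324 = +1.

+1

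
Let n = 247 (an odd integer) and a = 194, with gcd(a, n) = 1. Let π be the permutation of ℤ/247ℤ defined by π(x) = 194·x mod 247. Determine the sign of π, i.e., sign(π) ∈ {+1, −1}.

Trace 77: π^k(77) = [77, 118, 168, 235, 142, 131, 220] for k=0..6.
Cycle type of π: 18×12 + 9×2 + 2×6 + 1; total 21 cycles.
247 − 21 = 226 transpositions; sign(π) = (−1)^226 = +1.
The Jacobi symbol (194|247) = +1 (Zolotarev) agrees.

+1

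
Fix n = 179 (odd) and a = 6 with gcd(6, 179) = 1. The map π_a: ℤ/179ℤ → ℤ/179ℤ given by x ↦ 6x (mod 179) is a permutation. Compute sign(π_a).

Start at x=86: 86 → 158 → 53 → 139 → 118 → 171 → 131 → … (one orbit).
π_6 has 2 disjoint cycles with lengths [178, 1] on {0,…,178}.
Σ(ℓ_i−1) = 179−2 = 177; sign = (−1)^177 = -1.

-1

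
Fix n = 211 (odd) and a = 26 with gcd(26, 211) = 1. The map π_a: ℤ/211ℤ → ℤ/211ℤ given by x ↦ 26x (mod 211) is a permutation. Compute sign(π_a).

-1

Orbit of 157 under x↦26x: [157, 73, 210, 185, 168, 148, 50]… (length divides ord_211(26)).
Cycle lengths of π_26 on ℤ/211ℤ: [42, 42, 42, 42, 42, 1]; 6 cycles in total.
211 − 6 = 205 transpositions; sign(π) = (−1)^205 = -1.
Via Zolotarev, sign(π_{26}) = (26|211) = -1.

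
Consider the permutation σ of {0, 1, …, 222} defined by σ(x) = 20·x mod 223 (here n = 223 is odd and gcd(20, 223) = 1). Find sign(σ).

-1

Orbit of 123 under x↦20x: [123, 7, 140, 124, 27, 94, 96]… (length divides ord_223(20)).
The orbit structure of x ↦ 20x mod 223: 2 orbits of sizes [222, 1].
With 2 cycles on 223 points, sign = (−1)^{223−2} = -1.
Via Zolotarev, sign(π_{20}) = (20|223) = -1.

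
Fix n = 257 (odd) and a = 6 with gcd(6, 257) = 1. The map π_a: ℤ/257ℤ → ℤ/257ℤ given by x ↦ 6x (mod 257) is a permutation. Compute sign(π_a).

-1

Orbit of 113 under x↦6x: [113, 164, 213, 250, 215, 5, 30]… (length divides ord_257(6)).
Decompose π into cycles: lengths [256, 1] (2 cycles, including the fixed point 0).
Σ(ℓ_i−1) = 257−2 = 255; sign = (−1)^255 = -1.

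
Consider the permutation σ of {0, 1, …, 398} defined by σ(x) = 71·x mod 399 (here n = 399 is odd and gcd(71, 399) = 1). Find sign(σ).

Trace 281: π^k(281) = [281, 1, 71, 253, 8, 169, 29] for k=0..6.
35 cycles of lengths [18, 18, 18, 18, 18, 18, 18, 18, 18, 18, 18, 18, 18, 18, 18, 18, 18, 18, 18, 18, 18, 2, 2, 2, 2, 2, 2, 2, 1, 1, 1, 1, 1, 1, 1].
n − c = 399 − 35 = 364; sign = (−1)^364 = +1.
Via Zolotarev, sign(π_{71}) = (71|399) = +1.

+1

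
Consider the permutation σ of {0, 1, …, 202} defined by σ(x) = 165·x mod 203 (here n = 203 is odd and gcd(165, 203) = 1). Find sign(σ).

Trace 88: π^k(88) = [88, 107, 197, 25, 65, 169, 74] for k=0..6.
π_165 has 15 disjoint cycles with lengths [21, 21, 21, 21, 21, 21, 21, 21, 7, 7, 7, 7, 3, 3, 1] on {0,…,202}.
Σ(ℓ_i−1) = 203−15 = 188; sign = (−1)^188 = +1.

+1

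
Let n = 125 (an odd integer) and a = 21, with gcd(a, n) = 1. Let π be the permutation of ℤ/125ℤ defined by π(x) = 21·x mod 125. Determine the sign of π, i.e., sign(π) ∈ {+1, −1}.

+1

Start at x=91: 91 → 36 → 6 → 1 → 21 → 66 → 11 → … (one orbit).
13 cycles of lengths [25, 25, 25, 25, 5, 5, 5, 5, 1, 1, 1, 1, 1].
sign(π) = (−1)^{n − #cycles} = (−1)^{125−13} = (−1)^112 = +1.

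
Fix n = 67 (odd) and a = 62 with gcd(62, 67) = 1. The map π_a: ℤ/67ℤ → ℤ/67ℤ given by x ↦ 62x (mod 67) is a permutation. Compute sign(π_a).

Start at x=9: 9 → 22 → 24 → 14 → 64 → 15 → 59 → … (one orbit).
The orbit structure of x ↦ 62x mod 67: 7 orbits of sizes [11, 11, 11, 11, 11, 11, 1].
With 7 cycles on 67 points, sign = (−1)^{67−7} = +1.
Check: (62/67) = +1 by Zolotarev.

+1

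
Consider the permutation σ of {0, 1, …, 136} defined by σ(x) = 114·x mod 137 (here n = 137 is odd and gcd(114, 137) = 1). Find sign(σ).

-1

Trace 105: π^k(105) = [105, 51, 60, 127, 93, 53, 14] for k=0..6.
Cycle type of π: 136 + 1; total 2 cycles.
137 − 2 = 135 transpositions; sign(π) = (−1)^135 = -1.
Check: (114/137) = -1 by Zolotarev.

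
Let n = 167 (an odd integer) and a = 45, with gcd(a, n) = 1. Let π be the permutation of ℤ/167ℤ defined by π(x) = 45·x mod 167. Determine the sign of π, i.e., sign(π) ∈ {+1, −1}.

Start at x=119: 119 → 11 → 161 → 64 → 41 → 8 → 26 → … (one orbit).
The orbit structure of x ↦ 45x mod 167: 2 orbits of sizes [166, 1].
Σ(ℓ_i−1) = 167−2 = 165; sign = (−1)^165 = -1.

-1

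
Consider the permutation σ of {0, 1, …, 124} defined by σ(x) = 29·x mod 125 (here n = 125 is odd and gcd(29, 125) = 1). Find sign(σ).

Start at x=99: 99 → 121 → 9 → 11 → 69 → 1 → 29 → … (one orbit).
Cycle type of π: 50×2 + 10×2 + 2×2 + 1; total 7 cycles.
With 7 cycles on 125 points, sign = (−1)^{125−7} = +1.

+1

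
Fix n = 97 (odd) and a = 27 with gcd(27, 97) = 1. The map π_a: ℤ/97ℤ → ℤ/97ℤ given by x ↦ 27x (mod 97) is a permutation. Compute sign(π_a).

+1

Trace 27: π^k(27) = [27, 50, 89, 75, 85, 64, 79] for k=0..6.
The orbit structure of x ↦ 27x mod 97: 7 orbits of sizes [16, 16, 16, 16, 16, 16, 1].
97 − 7 = 90 transpositions; sign(π) = (−1)^90 = +1.
Zolotarev: (27|97) = +1, matching the cycle-count sign.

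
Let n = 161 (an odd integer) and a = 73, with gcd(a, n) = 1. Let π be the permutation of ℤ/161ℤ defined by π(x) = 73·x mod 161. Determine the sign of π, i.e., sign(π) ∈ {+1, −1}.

Orbit of 71 under x↦73x: [71, 31, 9, 13, 144, 47, 50]… (length divides ord_161(73)).
Cycle type of π: 66×2 + 11×2 + 6 + 1; total 6 cycles.
6 cycles on 161: each ℓ→(−1)^(ℓ−1), product (−1)^155 = -1.
Check: (73/161) = -1 by Zolotarev.

-1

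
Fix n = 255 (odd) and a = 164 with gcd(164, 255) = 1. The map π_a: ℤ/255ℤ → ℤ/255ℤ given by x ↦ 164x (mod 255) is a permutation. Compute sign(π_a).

+1

Start at x=44: 44 → 76 → 224 → 16 → 74 → 151 → 29 → … (one orbit).
Decompose π into cycles: lengths [16, 16, 16, 16, 16, 16, 16, 16, 16, 16, 16, 16, 16, 16, 16, 2, 2, 2, 2, 2, 2, 2, 1] (23 cycles, including the fixed point 0).
sign(π) = (−1)^{n − #cycles} = (−1)^{255−23} = (−1)^232 = +1.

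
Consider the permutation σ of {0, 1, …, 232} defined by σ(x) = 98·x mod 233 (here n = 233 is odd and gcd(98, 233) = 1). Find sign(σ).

+1

Start at x=175: 175 → 141 → 71 → 201 → 126 → 232 → 135 → … (one orbit).
5 cycles of lengths [58, 58, 58, 58, 1].
With 5 cycles on 233 points, sign = (−1)^{233−5} = +1.
Zolotarev: (98|233) = +1, matching the cycle-count sign.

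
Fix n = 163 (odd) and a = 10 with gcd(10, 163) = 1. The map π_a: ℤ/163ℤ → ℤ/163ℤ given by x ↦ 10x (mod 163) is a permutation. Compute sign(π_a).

+1

Trace 64: π^k(64) = [64, 151, 43, 104, 62, 131, 6] for k=0..6.
Decompose π into cycles: lengths [81, 81, 1] (3 cycles, including the fixed point 0).
3 cycles on 163: each ℓ→(−1)^(ℓ−1), product (−1)^160 = +1.
Via Zolotarev, sign(π_{10}) = (10|163) = +1.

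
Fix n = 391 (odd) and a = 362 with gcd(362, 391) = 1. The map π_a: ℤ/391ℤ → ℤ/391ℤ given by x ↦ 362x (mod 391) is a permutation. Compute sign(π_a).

Trace 271: π^k(271) = [271, 352, 349, 45, 259, 309, 32] for k=0..6.
The orbit structure of x ↦ 362x mod 391: 5 orbits of sizes [176, 176, 22, 16, 1].
391 − 5 = 386 transpositions; sign(π) = (−1)^386 = +1.
Zolotarev: (362|391) = +1, matching the cycle-count sign.

+1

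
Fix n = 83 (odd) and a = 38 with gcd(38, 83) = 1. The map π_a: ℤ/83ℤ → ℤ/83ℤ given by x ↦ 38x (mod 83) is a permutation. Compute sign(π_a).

Orbit of 7 under x↦38x: [7, 17, 65, 63, 70, 4, 69]… (length divides ord_83(38)).
Cycle lengths of π_38 on ℤ/83ℤ: [41, 41, 1]; 3 cycles in total.
83 − 3 = 80 transpositions; sign(π) = (−1)^80 = +1.
Check: (38/83) = +1 by Zolotarev.

+1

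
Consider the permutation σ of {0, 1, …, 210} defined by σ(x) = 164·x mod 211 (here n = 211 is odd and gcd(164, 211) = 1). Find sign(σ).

-1

Trace 33: π^k(33) = [33, 137, 102, 59, 181, 144, 195] for k=0..6.
π_164 has 2 disjoint cycles with lengths [210, 1] on {0,…,210}.
2 cycles on 211: each ℓ→(−1)^(ℓ−1), product (−1)^209 = -1.
Check: (164/211) = -1 by Zolotarev.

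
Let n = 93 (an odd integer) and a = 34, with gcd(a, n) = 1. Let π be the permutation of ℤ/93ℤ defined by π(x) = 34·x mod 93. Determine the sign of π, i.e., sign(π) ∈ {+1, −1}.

-1

Orbit of 91 under x↦34x: [91, 25, 13, 70, 55, 10, 61]… (length divides ord_93(34)).
Cycle lengths of π_34 on ℤ/93ℤ: [30, 30, 30, 1, 1, 1]; 6 cycles in total.
Σ(ℓ_i−1) = 93−6 = 87; sign = (−1)^87 = -1.
Via Zolotarev, sign(π_{34}) = (34|93) = -1.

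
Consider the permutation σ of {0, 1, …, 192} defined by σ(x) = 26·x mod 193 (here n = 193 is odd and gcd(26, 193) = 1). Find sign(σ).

-1

Trace 90: π^k(90) = [90, 24, 45, 12, 119, 6, 156] for k=0..6.
Cycle lengths of π_26 on ℤ/193ℤ: [192, 1]; 2 cycles in total.
sign(π) = (−1)^{n − #cycles} = (−1)^{193−2} = (−1)^191 = -1.
Via Zolotarev, sign(π_{26}) = (26|193) = -1.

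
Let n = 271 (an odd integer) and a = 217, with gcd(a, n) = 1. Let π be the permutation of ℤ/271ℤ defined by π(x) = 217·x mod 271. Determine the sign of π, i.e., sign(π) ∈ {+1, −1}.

Orbit of 25 under x↦217x: [25, 5, 1, 217, 206, 258, 160]… (length divides ord_271(217)).
π_217 has 11 disjoint cycles with lengths [27, 27, 27, 27, 27, 27, 27, 27, 27, 27, 1] on {0,…,270}.
sign(π) = (−1)^{n − #cycles} = (−1)^{271−11} = (−1)^260 = +1.
Zolotarev: (217|271) = +1, matching the cycle-count sign.

+1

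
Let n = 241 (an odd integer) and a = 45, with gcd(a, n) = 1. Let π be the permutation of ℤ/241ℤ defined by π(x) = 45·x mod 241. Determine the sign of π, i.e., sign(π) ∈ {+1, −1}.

Trace 100: π^k(100) = [100, 162, 60, 49, 36, 174, 118] for k=0..6.
Cycle type of π: 120×2 + 1; total 3 cycles.
n − c = 241 − 3 = 238; sign = (−1)^238 = +1.
Via Zolotarev, sign(π_{45}) = (45|241) = +1.

+1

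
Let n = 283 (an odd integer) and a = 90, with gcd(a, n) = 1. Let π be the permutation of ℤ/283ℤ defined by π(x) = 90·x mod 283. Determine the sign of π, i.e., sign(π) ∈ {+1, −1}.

+1

Orbit of 250 under x↦90x: [250, 143, 135, 264, 271, 52, 152]… (length divides ord_283(90)).
Cycle type of π: 141×2 + 1; total 3 cycles.
sign(π) = (−1)^{n − #cycles} = (−1)^{283−3} = (−1)^280 = +1.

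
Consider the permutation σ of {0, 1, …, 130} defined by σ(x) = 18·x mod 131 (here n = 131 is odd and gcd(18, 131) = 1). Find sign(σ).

-1

Orbit of 69 under x↦18x: [69, 63, 86, 107, 92, 84, 71]… (length divides ord_131(18)).
Decompose π into cycles: lengths [26, 26, 26, 26, 26, 1] (6 cycles, including the fixed point 0).
Σ(ℓ_i−1) = 131−6 = 125; sign = (−1)^125 = -1.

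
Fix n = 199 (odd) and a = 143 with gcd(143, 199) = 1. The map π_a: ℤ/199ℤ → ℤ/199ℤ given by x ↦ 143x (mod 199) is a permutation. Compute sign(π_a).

Orbit of 36 under x↦143x: [36, 173, 63, 54, 160, 194, 81]… (length divides ord_199(143)).
Cycle lengths of π_143 on ℤ/199ℤ: [198, 1]; 2 cycles in total.
With 2 cycles on 199 points, sign = (−1)^{199−2} = -1.
Via Zolotarev, sign(π_{143}) = (143|199) = -1.

-1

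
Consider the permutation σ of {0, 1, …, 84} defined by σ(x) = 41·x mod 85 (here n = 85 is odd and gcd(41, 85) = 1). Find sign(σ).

-1

Orbit of 66 under x↦41x: [66, 71, 21, 11, 26, 46, 16]… (length divides ord_85(41)).
Cycle lengths of π_41 on ℤ/85ℤ: [16, 16, 16, 16, 16, 1, 1, 1, 1, 1]; 10 cycles in total.
Σ(ℓ_i−1) = 85−10 = 75; sign = (−1)^75 = -1.
The Jacobi symbol (41|85) = -1 (Zolotarev) agrees.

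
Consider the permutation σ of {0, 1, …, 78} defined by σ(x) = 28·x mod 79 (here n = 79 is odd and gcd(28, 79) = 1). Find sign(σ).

-1

Start at x=13: 13 → 48 → 1 → 28 → 73 → 69 → 36 → … (one orbit).
2 cycles of lengths [78, 1].
79 − 2 = 77 transpositions; sign(π) = (−1)^77 = -1.
Via Zolotarev, sign(π_{28}) = (28|79) = -1.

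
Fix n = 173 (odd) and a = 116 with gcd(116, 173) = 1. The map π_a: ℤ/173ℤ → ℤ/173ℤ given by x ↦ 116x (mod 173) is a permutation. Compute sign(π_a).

Orbit of 77 under x↦116x: [77, 109, 15, 10, 122, 139, 35]… (length divides ord_173(116)).
Cycle type of π: 86×2 + 1; total 3 cycles.
With 3 cycles on 173 points, sign = (−1)^{173−3} = +1.
Check: (116/173) = +1 by Zolotarev.

+1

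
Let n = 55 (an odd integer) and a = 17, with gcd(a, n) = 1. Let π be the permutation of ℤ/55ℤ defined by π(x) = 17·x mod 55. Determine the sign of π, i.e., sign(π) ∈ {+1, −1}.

Orbit of 49 under x↦17x: [49, 8, 26, 2, 34, 28, 36]… (length divides ord_55(17)).
The orbit structure of x ↦ 17x mod 55: 5 orbits of sizes [20, 20, 10, 4, 1].
5 cycles on 55: each ℓ→(−1)^(ℓ−1), product (−1)^50 = +1.
(17|55)_J = +1 (Zolotarev's lemma cross-check).

+1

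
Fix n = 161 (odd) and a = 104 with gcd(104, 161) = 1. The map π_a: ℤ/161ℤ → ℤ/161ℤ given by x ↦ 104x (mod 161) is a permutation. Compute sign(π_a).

-1

Orbit of 141 under x↦104x: [141, 13, 64, 55, 85, 146, 50]… (length divides ord_161(104)).
The orbit structure of x ↦ 104x mod 161: 12 orbits of sizes [22, 22, 22, 22, 22, 22, 11, 11, 2, 2, 2, 1].
n − c = 161 − 12 = 149; sign = (−1)^149 = -1.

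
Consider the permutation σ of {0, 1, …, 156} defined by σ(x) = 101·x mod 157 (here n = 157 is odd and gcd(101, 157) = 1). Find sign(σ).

+1

Start at x=1: 1 → 101 → 153 → 67 → 16 → 46 → 93 → … (one orbit).
13 cycles of lengths [13, 13, 13, 13, 13, 13, 13, 13, 13, 13, 13, 13, 1].
sign(π) = (−1)^{n − #cycles} = (−1)^{157−13} = (−1)^144 = +1.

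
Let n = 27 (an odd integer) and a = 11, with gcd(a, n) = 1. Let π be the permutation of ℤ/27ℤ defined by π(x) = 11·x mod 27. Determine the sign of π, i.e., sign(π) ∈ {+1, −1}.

-1

Start at x=8: 8 → 7 → 23 → 10 → 2 → 22 → 26 → … (one orbit).
Cycle lengths of π_11 on ℤ/27ℤ: [18, 6, 2, 1]; 4 cycles in total.
Σ(ℓ_i−1) = 27−4 = 23; sign = (−1)^23 = -1.
The Jacobi symbol (11|27) = -1 (Zolotarev) agrees.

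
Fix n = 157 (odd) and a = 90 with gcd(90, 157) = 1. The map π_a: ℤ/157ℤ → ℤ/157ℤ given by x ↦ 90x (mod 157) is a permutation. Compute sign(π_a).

+1

Orbit of 64 under x↦90x: [64, 108, 143, 153, 111, 99, 118]… (length divides ord_157(90)).
The orbit structure of x ↦ 90x mod 157: 7 orbits of sizes [26, 26, 26, 26, 26, 26, 1].
n − c = 157 − 7 = 150; sign = (−1)^150 = +1.
(90|157)_J = +1 (Zolotarev's lemma cross-check).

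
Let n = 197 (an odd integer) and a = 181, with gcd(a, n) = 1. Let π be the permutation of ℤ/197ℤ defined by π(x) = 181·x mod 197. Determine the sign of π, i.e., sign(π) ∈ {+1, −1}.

Orbit of 114 under x↦181x: [114, 146, 28, 143, 76, 163, 150]… (length divides ord_197(181)).
Decompose π into cycles: lengths [98, 98, 1] (3 cycles, including the fixed point 0).
n − c = 197 − 3 = 194; sign = (−1)^194 = +1.
Check: (181/197) = +1 by Zolotarev.

+1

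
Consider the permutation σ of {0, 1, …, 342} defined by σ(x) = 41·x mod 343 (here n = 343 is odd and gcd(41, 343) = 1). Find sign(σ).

-1

Trace 113: π^k(113) = [113, 174, 274, 258, 288, 146, 155] for k=0..6.
Cycle type of π: 98×3 + 14×3 + 2×3 + 1; total 10 cycles.
10 cycles on 343: each ℓ→(−1)^(ℓ−1), product (−1)^333 = -1.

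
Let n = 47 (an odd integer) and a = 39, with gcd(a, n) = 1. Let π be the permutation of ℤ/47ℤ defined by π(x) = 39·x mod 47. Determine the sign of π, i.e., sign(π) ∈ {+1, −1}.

Start at x=3: 3 → 23 → 4 → 15 → 21 → 20 → 28 → … (one orbit).
Decompose π into cycles: lengths [46, 1] (2 cycles, including the fixed point 0).
2 cycles on 47: each ℓ→(−1)^(ℓ−1), product (−1)^45 = -1.

-1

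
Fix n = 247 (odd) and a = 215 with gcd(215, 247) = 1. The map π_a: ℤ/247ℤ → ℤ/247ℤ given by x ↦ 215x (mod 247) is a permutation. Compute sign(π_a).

Orbit of 216 under x↦215x: [216, 4, 119, 144, 85, 244, 96]… (length divides ord_247(215)).
Decompose π into cycles: lengths [36, 36, 36, 36, 36, 36, 12, 9, 9, 1] (10 cycles, including the fixed point 0).
With 10 cycles on 247 points, sign = (−1)^{247−10} = -1.

-1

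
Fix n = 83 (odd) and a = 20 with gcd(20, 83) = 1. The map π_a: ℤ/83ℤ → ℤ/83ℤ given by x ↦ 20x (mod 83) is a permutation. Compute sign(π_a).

Orbit of 7 under x↦20x: [7, 57, 61, 58, 81, 43, 30]… (length divides ord_83(20)).
π_20 has 2 disjoint cycles with lengths [82, 1] on {0,…,82}.
2 cycles on 83: each ℓ→(−1)^(ℓ−1), product (−1)^81 = -1.
Check: (20/83) = -1 by Zolotarev.

-1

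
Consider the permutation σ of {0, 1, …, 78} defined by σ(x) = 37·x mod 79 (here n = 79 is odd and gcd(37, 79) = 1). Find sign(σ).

Start at x=24: 24 → 19 → 71 → 20 → 29 → 46 → 43 → … (one orbit).
Cycle lengths of π_37 on ℤ/79ℤ: [78, 1]; 2 cycles in total.
n − c = 79 − 2 = 77; sign = (−1)^77 = -1.

-1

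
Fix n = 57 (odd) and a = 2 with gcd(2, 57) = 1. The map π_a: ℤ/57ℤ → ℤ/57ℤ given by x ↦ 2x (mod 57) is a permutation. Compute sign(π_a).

Trace 8: π^k(8) = [8, 16, 32, 7, 14, 28, 56] for k=0..6.
5 cycles of lengths [18, 18, 18, 2, 1].
n − c = 57 − 5 = 52; sign = (−1)^52 = +1.
Zolotarev: (2|57) = +1, matching the cycle-count sign.

+1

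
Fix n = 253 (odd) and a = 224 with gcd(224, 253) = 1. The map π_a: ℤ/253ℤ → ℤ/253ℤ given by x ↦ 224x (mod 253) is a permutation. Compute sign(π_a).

-1

Start at x=124: 124 → 199 → 48 → 126 → 141 → 212 → 177 → … (one orbit).
The orbit structure of x ↦ 224x mod 253: 6 orbits of sizes [110, 110, 22, 5, 5, 1].
Σ(ℓ_i−1) = 253−6 = 247; sign = (−1)^247 = -1.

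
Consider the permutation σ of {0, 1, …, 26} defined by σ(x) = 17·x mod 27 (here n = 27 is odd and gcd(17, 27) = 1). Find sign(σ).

-1

Orbit of 8 under x↦17x: [8, 1, 17, 19, 26, 10]… (length divides ord_27(17)).
8 cycles of lengths [6, 6, 6, 2, 2, 2, 2, 1].
27 − 8 = 19 transpositions; sign(π) = (−1)^19 = -1.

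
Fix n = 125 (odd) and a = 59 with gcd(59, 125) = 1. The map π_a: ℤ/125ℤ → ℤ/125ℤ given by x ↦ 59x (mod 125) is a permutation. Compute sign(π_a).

+1

Orbit of 66 under x↦59x: [66, 19, 121, 14, 76, 109, 56]… (length divides ord_125(59)).
Cycle lengths of π_59 on ℤ/125ℤ: [50, 50, 10, 10, 2, 2, 1]; 7 cycles in total.
n − c = 125 − 7 = 118; sign = (−1)^118 = +1.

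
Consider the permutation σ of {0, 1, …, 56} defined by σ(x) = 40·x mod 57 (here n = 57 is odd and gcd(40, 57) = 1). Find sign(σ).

Start at x=4: 4 → 46 → 16 → 13 → 7 → 52 → 28 → … (one orbit).
Cycle lengths of π_40 on ℤ/57ℤ: [18, 18, 18, 1, 1, 1]; 6 cycles in total.
n − c = 57 − 6 = 51; sign = (−1)^51 = -1.
The Jacobi symbol (40|57) = -1 (Zolotarev) agrees.

-1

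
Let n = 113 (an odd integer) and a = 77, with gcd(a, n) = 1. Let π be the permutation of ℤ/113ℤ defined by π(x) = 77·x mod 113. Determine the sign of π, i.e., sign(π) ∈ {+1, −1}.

Trace 60: π^k(60) = [60, 100, 16, 102, 57, 95, 83] for k=0..6.
The orbit structure of x ↦ 77x mod 113: 3 orbits of sizes [56, 56, 1].
n − c = 113 − 3 = 110; sign = (−1)^110 = +1.
(77|113)_J = +1 (Zolotarev's lemma cross-check).

+1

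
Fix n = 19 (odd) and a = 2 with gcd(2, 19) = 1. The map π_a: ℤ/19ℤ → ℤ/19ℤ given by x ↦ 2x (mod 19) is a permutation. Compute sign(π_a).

Trace 9: π^k(9) = [9, 18, 17, 15, 11, 3, 6] for k=0..6.
The orbit structure of x ↦ 2x mod 19: 2 orbits of sizes [18, 1].
With 2 cycles on 19 points, sign = (−1)^{19−2} = -1.
Check: (2/19) = -1 by Zolotarev.

-1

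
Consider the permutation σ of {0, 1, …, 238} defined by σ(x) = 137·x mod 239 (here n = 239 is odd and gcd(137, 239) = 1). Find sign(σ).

Trace 91: π^k(91) = [91, 39, 85, 173, 40, 222, 61] for k=0..6.
Cycle type of π: 238 + 1; total 2 cycles.
With 2 cycles on 239 points, sign = (−1)^{239−2} = -1.
(137|239)_J = -1 (Zolotarev's lemma cross-check).

-1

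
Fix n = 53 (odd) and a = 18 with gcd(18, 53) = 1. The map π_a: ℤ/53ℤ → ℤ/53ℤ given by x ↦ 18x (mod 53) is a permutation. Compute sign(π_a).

-1

Trace 11: π^k(11) = [11, 39, 13, 22, 25, 26, 44] for k=0..6.
The orbit structure of x ↦ 18x mod 53: 2 orbits of sizes [52, 1].
With 2 cycles on 53 points, sign = (−1)^{53−2} = -1.
(18|53)_J = -1 (Zolotarev's lemma cross-check).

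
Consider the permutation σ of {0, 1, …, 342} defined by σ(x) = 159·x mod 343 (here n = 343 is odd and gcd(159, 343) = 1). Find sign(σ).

-1

Orbit of 179 under x↦159x: [179, 335, 100, 122, 190, 26, 18]… (length divides ord_343(159)).
The orbit structure of x ↦ 159x mod 343: 4 orbits of sizes [294, 42, 6, 1].
4 cycles on 343: each ℓ→(−1)^(ℓ−1), product (−1)^339 = -1.
The Jacobi symbol (159|343) = -1 (Zolotarev) agrees.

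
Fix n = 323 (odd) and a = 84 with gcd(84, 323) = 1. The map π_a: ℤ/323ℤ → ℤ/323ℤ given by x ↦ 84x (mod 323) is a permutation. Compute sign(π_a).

Trace 273: π^k(273) = [273, 322, 239, 50, 1, 84] for k=0..5.
Cycle type of π: 6×51 + 2×8 + 1; total 60 cycles.
With 60 cycles on 323 points, sign = (−1)^{323−60} = -1.
Via Zolotarev, sign(π_{84}) = (84|323) = -1.

-1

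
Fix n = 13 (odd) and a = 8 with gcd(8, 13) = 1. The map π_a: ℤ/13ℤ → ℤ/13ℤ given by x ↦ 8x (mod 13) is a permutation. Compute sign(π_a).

Trace 5: π^k(5) = [5, 1, 8, 12] for k=0..3.
Cycle lengths of π_8 on ℤ/13ℤ: [4, 4, 4, 1]; 4 cycles in total.
With 4 cycles on 13 points, sign = (−1)^{13−4} = -1.

-1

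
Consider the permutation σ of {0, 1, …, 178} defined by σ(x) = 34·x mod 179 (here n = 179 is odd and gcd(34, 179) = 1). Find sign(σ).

-1

Start at x=67: 67 → 130 → 124 → 99 → 144 → 63 → 173 → … (one orbit).
The orbit structure of x ↦ 34x mod 179: 2 orbits of sizes [178, 1].
n − c = 179 − 2 = 177; sign = (−1)^177 = -1.
Check: (34/179) = -1 by Zolotarev.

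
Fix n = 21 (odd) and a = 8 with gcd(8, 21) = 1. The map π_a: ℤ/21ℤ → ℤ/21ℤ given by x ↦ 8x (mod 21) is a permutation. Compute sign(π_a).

Start at x=1: 1 → 8 → 1 (one orbit).
π_8 has 14 disjoint cycles with lengths [2, 2, 2, 2, 2, 2, 2, 1, 1, 1, 1, 1, 1, 1] on {0,…,20}.
14 cycles on 21: each ℓ→(−1)^(ℓ−1), product (−1)^7 = -1.
Zolotarev: (8|21) = -1, matching the cycle-count sign.

-1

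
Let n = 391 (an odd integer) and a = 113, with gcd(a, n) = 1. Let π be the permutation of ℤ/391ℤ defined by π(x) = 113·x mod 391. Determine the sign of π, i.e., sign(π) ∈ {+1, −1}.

Orbit of 333 under x↦113x: [333, 93, 343, 50, 176, 338, 267]… (length divides ord_391(113)).
π_113 has 5 disjoint cycles with lengths [176, 176, 22, 16, 1] on {0,…,390}.
With 5 cycles on 391 points, sign = (−1)^{391−5} = +1.
Zolotarev: (113|391) = +1, matching the cycle-count sign.

+1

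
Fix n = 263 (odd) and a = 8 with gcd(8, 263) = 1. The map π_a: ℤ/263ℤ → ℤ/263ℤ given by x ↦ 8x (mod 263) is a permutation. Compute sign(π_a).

Orbit of 208 under x↦8x: [208, 86, 162, 244, 111, 99, 3]… (length divides ord_263(8)).
3 cycles of lengths [131, 131, 1].
Σ(ℓ_i−1) = 263−3 = 260; sign = (−1)^260 = +1.
Check: (8/263) = +1 by Zolotarev.

+1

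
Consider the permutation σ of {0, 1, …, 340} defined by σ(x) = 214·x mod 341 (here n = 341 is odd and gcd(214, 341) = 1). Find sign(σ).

Orbit of 268 under x↦214x: [268, 64, 56, 49, 256, 224, 196]… (length divides ord_341(214)).
π_214 has 25 disjoint cycles with lengths [15, 15, 15, 15, 15, 15, 15, 15, 15, 15, 15, 15, 15, 15, 15, 15, 15, 15, 15, 15, 15, 15, 5, 5, 1] on {0,…,340}.
sign(π) = (−1)^{n − #cycles} = (−1)^{341−25} = (−1)^316 = +1.
(214|341)_J = +1 (Zolotarev's lemma cross-check).

+1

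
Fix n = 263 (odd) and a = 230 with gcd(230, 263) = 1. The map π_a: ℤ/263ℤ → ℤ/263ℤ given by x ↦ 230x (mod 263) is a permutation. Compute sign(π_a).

-1

Start at x=128: 128 → 247 → 2 → 197 → 74 → 188 → 108 → … (one orbit).
The orbit structure of x ↦ 230x mod 263: 2 orbits of sizes [262, 1].
sign(π) = (−1)^{n − #cycles} = (−1)^{263−2} = (−1)^261 = -1.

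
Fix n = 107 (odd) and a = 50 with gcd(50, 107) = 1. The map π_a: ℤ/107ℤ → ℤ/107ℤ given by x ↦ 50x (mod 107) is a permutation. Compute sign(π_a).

-1

Orbit of 102 under x↦50x: [102, 71, 19, 94, 99, 28, 9]… (length divides ord_107(50)).
Cycle lengths of π_50 on ℤ/107ℤ: [106, 1]; 2 cycles in total.
n − c = 107 − 2 = 105; sign = (−1)^105 = -1.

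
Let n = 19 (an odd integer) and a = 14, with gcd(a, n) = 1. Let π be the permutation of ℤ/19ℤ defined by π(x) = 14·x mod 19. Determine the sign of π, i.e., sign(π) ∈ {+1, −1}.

-1

Start at x=8: 8 → 17 → 10 → 7 → 3 → 4 → 18 → … (one orbit).
Decompose π into cycles: lengths [18, 1] (2 cycles, including the fixed point 0).
19 − 2 = 17 transpositions; sign(π) = (−1)^17 = -1.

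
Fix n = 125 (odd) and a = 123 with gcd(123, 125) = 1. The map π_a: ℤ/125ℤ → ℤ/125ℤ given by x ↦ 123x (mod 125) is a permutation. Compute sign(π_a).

Start at x=43: 43 → 39 → 47 → 31 → 63 → 124 → 2 → … (one orbit).
Decompose π into cycles: lengths [100, 20, 4, 1] (4 cycles, including the fixed point 0).
sign(π) = (−1)^{n − #cycles} = (−1)^{125−4} = (−1)^121 = -1.
Zolotarev: (123|125) = -1, matching the cycle-count sign.

-1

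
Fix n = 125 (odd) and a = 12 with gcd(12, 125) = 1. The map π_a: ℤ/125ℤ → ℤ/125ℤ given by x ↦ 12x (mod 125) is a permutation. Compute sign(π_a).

-1

Orbit of 2 under x↦12x: [2, 24, 38, 81, 97, 39, 93]… (length divides ord_125(12)).
Decompose π into cycles: lengths [100, 20, 4, 1] (4 cycles, including the fixed point 0).
sign(π) = (−1)^{n − #cycles} = (−1)^{125−4} = (−1)^121 = -1.
Via Zolotarev, sign(π_{12}) = (12|125) = -1.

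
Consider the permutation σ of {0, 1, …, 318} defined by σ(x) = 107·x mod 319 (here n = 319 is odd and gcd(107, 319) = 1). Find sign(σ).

Trace 7: π^k(7) = [7, 111, 74, 262, 281, 81, 54] for k=0..6.
10 cycles of lengths [70, 70, 70, 70, 10, 7, 7, 7, 7, 1].
Σ(ℓ_i−1) = 319−10 = 309; sign = (−1)^309 = -1.
Check: (107/319) = -1 by Zolotarev.

-1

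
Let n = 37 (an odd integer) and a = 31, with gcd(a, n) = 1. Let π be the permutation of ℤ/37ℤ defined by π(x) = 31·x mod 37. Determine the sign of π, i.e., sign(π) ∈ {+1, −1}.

Start at x=1: 1 → 31 → 36 → 6 → 1 (one orbit).
The orbit structure of x ↦ 31x mod 37: 10 orbits of sizes [4, 4, 4, 4, 4, 4, 4, 4, 4, 1].
n − c = 37 − 10 = 27; sign = (−1)^27 = -1.
Check: (31/37) = -1 by Zolotarev.

-1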